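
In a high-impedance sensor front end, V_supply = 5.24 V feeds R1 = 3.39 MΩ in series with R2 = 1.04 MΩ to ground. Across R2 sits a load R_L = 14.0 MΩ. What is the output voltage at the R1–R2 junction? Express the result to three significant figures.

First combine the lower leg with the load: R2 ‖ R_L = 0.9681 MΩ.
Voltage divider with the loaded lower leg: V_out = 5.24 × 0.9681/(3.39 + 0.9681) = 5.24 × 0.2221 = 1.164 V.
(Unloaded it would be 1.23 V; the load pulls it down.)

V_out ≈ 1.16 V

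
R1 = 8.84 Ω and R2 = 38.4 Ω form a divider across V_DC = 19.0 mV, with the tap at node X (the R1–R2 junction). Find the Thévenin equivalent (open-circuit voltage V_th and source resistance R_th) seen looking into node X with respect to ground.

V_th ≈ 15.4 mV, R_th ≈ 7.19 Ω

With X open, the divider is unloaded: V_th = 19.0 × 38.4/47.24 = 15.44 mV.
Looking into X with the source shorted: R_th = R1·R2/(R1+R2) = 8.840 × 38.4/47.24 = 7.186 Ω.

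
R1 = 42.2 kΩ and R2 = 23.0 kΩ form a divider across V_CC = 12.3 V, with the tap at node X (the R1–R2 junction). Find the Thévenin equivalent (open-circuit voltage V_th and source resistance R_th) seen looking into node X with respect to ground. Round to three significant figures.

V_th ≈ 4.34 V, R_th ≈ 14.9 kΩ

With X open, the divider is unloaded: V_th = 12.3 × 23.0/65.20 = 4.339 V.
With V_CC suppressed (replaced by a short), R_th = R1 ‖ R2 = (42.20 × 23.0)/(42.20 + 23.0) = 14.89 kΩ.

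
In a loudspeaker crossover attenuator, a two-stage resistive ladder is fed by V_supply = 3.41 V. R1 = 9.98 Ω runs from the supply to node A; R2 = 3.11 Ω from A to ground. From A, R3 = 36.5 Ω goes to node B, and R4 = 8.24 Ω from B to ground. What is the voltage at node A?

V_A ≈ 0.769 V

Looking into the second stage from A: R3 + R4 = 44.74 Ω appears in parallel with R2.
R2 ‖ (R3+R4) = 2.908 Ω.
So V_A = 3.41 × 0.2256 = 0.7694 V.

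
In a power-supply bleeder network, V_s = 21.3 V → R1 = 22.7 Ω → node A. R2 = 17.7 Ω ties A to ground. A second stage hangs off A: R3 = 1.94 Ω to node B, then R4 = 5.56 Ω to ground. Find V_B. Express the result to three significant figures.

V_B ≈ 2.97 V

The second stage (R3 + R4 = 7.500 Ω) loads node A in parallel with R2.
R2 ‖ (R3+R4) = 5.268 Ω.
First divider: V_A = V_s · 5.268/(22.7 + 5.268) = 4.012 V.
Stage 2 is unloaded, so V_B = V_A · R4/(R3+R4) = 4.012 × 5.56/7.500 = 2.974 V.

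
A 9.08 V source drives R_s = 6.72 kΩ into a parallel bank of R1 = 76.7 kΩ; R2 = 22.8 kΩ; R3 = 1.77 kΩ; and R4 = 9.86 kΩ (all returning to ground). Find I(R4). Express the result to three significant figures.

I ≈ 0.157 mA

Parallel bank: R_p = 1/(1/76.7 + 1/22.8 + 1/1.77 + 1/9.86) = 1.383 kΩ.
Node voltage V_A = V_DC · R_p/(R_s + R_p) = 9.08 × 0.1706 = 1.549 V.
I(R4) = V_A / R4 = 1.549/9.86 = 0.1571 mA.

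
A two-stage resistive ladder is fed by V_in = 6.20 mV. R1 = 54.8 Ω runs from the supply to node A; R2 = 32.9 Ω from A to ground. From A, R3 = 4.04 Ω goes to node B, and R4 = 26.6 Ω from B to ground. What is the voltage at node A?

V_A ≈ 1.39 mV

Looking into the second stage from A: R3 + R4 = 30.64 Ω appears in parallel with R2.
Effective lower resistance at A: R2 ‖ 30.64 = 15.86 Ω.
First divider: V_A = V_in · 15.86/(54.8 + 15.86) = 1.392 mV.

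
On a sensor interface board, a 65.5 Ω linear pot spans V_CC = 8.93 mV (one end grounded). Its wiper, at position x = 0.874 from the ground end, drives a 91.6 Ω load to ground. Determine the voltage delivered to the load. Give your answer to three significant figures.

Lower segment x·R_p = 57.25 Ω; upper segment (1−x)·R_p = 8.253 Ω.
(x·R_p) ‖ R_L = 35.23 Ω.
Then V_out = V_CC · 35.23/(8.253 + 35.23) = 7.235 mV.

V_out ≈ 7.24 mV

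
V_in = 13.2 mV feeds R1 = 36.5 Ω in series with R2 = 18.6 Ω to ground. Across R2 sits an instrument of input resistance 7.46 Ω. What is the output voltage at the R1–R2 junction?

First combine the lower leg with the load: R2 ‖ R_L = 5.324 Ω.
Voltage divider with the loaded lower leg: V_out = 13.2 × 5.324/(36.5 + 5.324) = 13.2 × 0.1273 = 1.680 mV.
(Unloaded it would be 4.46 mV; the load pulls it down.)

V_out ≈ 1.68 mV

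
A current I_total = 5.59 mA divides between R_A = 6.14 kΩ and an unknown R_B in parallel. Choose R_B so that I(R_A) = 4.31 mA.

R_B ≈ 20.7 kΩ

The fraction through R_A equals R_B/(R_A+R_B).
4.31/5.59 = R_B/(R_A + R_B) → R_B = R_A · (0.7710)/(1 − 0.7710) = 6.14 × 3.367 = 20.67 kΩ.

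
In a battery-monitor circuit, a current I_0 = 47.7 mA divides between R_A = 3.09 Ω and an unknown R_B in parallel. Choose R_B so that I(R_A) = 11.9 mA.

Two-branch current divider: I_A = I_0 · R_B/(R_A + R_B).
11.9/47.7 = R_B/(R_A + R_B) → R_B = R_A · (0.2495)/(1 − 0.2495) = 3.09 × 0.3324 = 1.027 Ω.

R_B ≈ 1.03 Ω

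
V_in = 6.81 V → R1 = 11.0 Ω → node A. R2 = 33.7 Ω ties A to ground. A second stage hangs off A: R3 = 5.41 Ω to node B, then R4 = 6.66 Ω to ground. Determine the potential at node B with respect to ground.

V_B ≈ 1.68 V

The second stage (R3 + R4 = 12.07 Ω) loads node A in parallel with R2.
R2 ‖ (R3+R4) = 8.887 Ω.
V_A = 6.81 × 8.887/(11.0 + 8.887) = 3.043 V.
V_B = V_A × 0.5518 = 1.679 V.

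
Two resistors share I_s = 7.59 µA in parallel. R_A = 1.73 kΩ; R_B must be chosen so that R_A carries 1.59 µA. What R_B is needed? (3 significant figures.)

Two-branch current divider: I_A = I_s · R_B/(R_A + R_B).
1.59/7.59 = R_B/(R_A + R_B) → R_B = R_A · (0.2095)/(1 − 0.2095) = 1.73 × 0.2650 = 0.4585 kΩ.

R_B ≈ 0.458 kΩ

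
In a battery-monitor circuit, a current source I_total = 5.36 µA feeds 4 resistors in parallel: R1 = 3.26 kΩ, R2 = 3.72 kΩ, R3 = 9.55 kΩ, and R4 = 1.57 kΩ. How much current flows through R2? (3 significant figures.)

Conductances: ΣG = 1/3.26 + 1/3.72 + 1/9.55 + 1/1.57 = 1.317 (1/kΩ).
By the current-divider rule, I = I_total · G_k/ΣG = 5.36 × 0.2041 = 1.094 µA.

I ≈ 1.09 µA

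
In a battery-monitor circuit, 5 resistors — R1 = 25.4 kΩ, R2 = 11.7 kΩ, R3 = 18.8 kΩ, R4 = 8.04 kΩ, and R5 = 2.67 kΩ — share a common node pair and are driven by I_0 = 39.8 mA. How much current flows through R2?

Total conductance ΣG = 1/25.4 + 1/11.7 + 1/18.8 + 1/8.04 + 1/2.67 = 0.6769 (units of 1/kΩ).
R2 takes the fraction G_k/ΣG = 0.08547/0.6769 = 0.1263, so I = 39.8 × 0.1263 = 5.025 mA.

I ≈ 5.03 mA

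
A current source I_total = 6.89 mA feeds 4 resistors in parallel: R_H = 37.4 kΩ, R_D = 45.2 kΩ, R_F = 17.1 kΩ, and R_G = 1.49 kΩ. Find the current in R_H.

I ≈ 0.237 mA

Total conductance ΣG = 1/37.4 + 1/45.2 + 1/17.1 + 1/1.49 = 0.7785 (units of 1/kΩ).
By the current-divider rule, I = I_total · G_k/ΣG = 6.89 × 0.03435 = 0.2366 mA.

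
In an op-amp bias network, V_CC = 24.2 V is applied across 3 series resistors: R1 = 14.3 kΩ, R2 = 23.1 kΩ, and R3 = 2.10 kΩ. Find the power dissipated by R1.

P ≈ 5.37 mW

The common current is I = 24.2/39.50 = 0.6127 mA.
P = I²R = 0.3754 × 14.3 = 5.368 mW.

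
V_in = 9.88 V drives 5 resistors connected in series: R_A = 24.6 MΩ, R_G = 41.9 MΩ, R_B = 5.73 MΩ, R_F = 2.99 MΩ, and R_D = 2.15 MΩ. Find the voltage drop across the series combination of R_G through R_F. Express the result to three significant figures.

V ≈ 6.46 V

Series total: ΣR = 24.6 + 41.9 + 5.73 + 2.99 + 2.15 = 77.37 MΩ.
R_{R_G..R_F} = 41.9 + 5.73 + 2.99 = 50.62 MΩ.
By the voltage-divider rule, V = 9.88 × 50.62/77.37 = 6.464 V.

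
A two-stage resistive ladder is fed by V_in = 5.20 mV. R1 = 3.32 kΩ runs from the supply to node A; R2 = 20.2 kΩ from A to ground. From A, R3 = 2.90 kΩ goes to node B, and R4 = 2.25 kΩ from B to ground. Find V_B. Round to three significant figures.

V_B ≈ 1.26 mV

The second stage (R3 + R4 = 5.150 kΩ) loads node A in parallel with R2.
Effective lower resistance at A: R2 ‖ 5.150 = 4.104 kΩ.
So V_A = 5.20 × 0.5528 = 2.874 mV.
Stage 2 is unloaded, so V_B = V_A · R4/(R3+R4) = 2.874 × 2.25/5.150 = 1.256 mV.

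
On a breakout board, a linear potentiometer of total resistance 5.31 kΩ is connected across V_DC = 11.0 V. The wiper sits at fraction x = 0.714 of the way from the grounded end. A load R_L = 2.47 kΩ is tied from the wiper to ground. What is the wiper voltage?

Lower segment x·R_p = 3.791 kΩ; upper segment (1−x)·R_p = 1.519 kΩ.
R_L loads the lower segment: effective lower R = 1.496 kΩ.
Loaded-divider output: V_out = 11.0 × 0.4962 = 5.458 V.

V_out ≈ 5.46 V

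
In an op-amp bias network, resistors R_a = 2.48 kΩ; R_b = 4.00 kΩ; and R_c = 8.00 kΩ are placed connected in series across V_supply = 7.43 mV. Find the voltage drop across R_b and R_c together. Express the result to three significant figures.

V ≈ 6.16 mV

Series total: ΣR = 2.48 + 4.00 + 8.00 = 14.48 kΩ.
R_{R_b..R_c} = 4.00 + 8.00 = 12.00 kΩ.
By the voltage-divider rule, V = 7.43 × 12.00/14.48 = 6.157 mV.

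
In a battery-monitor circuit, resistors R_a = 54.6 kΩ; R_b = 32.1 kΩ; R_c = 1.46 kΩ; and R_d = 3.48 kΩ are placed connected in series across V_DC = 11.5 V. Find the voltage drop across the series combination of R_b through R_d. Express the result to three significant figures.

V ≈ 4.65 V

ΣR = 54.6 + 32.1 + 1.46 + 3.48 = 91.64 kΩ.
R_{R_b..R_d} = 32.1 + 1.46 + 3.48 = 37.04 kΩ.
By the voltage-divider rule, V = 11.5 × 37.04/91.64 = 4.648 V.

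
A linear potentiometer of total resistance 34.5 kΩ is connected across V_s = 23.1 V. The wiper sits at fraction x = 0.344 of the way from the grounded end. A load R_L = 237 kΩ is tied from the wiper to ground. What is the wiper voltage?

V_out ≈ 7.69 V

Split the track: R_lower = x·R_p = 11.87 kΩ, R_upper = (1−x)·R_p = 22.63 kΩ.
R_L loads the lower segment: effective lower R = 11.30 kΩ.
Loaded-divider output: V_out = 23.1 × 0.3331 = 7.694 V.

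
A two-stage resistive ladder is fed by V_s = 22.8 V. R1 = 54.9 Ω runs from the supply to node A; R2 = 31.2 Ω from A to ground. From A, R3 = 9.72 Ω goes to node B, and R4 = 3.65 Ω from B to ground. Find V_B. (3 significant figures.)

Looking into the second stage from A: R3 + R4 = 13.37 Ω appears in parallel with R2.
R2 ‖ (R3+R4) = 9.359 Ω.
So V_A = 22.8 × 0.1456 = 3.321 V.
Stage 2 is unloaded, so V_B = V_A · R4/(R3+R4) = 3.321 × 3.65/13.37 = 0.9066 V.

V_B ≈ 0.907 V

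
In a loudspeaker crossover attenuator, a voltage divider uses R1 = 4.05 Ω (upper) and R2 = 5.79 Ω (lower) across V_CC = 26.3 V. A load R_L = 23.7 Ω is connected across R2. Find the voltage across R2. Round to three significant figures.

V_out ≈ 14.1 V

The load sits in parallel with R2, giving an effective lower resistance R2' = R2·R_L/(R2+R_L) = 4.653 Ω.
Now apply the divider: V_out = 26.3 × 0.5347 = 14.06 V.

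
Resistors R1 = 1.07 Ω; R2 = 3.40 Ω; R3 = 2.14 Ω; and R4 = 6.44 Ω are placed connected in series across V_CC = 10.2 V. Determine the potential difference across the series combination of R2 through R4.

ΣR = 1.07 + 3.40 + 2.14 + 6.44 = 13.05 Ω.
R_{R2..R4} = 3.40 + 2.14 + 6.44 = 11.98 Ω.
V = V_CC · R/ΣR = 10.2 × 0.9180 = 9.364 V.

V ≈ 9.36 V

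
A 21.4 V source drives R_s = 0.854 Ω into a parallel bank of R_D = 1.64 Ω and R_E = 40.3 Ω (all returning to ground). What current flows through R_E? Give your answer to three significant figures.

Combine the parallel branches: R_p = (1/1.64 + 1/40.3)⁻¹ = 1.576 Ω.
V_A = 21.4 × 1.576/2.430 = 13.88 V.
Branch current I = V_A/R_E = 13.88/40.3 = 0.3444 A.

I ≈ 0.344 A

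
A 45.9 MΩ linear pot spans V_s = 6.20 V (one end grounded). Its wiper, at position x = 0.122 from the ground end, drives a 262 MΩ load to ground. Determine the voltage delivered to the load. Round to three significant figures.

V_out ≈ 0.742 V

The pot divides into 40.30 MΩ above the wiper and 5.600 MΩ below.
Lower segment in parallel with the load: 5.600 ‖ 262 = 5.483 MΩ.
Then V_out = V_s · 5.483/(40.30 + 5.483) = 0.7425 V.
(Unloaded: V_out = x·V_s = 0.756 V.)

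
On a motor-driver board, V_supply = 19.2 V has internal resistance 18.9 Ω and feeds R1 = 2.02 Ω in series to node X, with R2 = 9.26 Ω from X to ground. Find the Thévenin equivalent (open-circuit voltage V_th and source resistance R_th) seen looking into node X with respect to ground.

V_th ≈ 5.89 V, R_th ≈ 6.42 Ω

R1' = 18.9 + 2.02 = 20.92 Ω (source resistance + R1).
With X open, the divider is unloaded: V_th = 19.2 × 9.26/30.18 = 5.891 V.
Looking into X with the source shorted: R_th = R1'·R2/(R1'+R2) = 20.92 × 9.26/30.18 = 6.419 Ω.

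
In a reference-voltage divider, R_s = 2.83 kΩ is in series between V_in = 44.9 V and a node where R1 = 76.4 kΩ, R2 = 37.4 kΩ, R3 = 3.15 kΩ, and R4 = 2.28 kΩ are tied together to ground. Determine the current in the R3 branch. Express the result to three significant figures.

Combine the parallel branches: R_p = (1/76.4 + 1/37.4 + 1/3.15 + 1/2.28)⁻¹ = 1.256 kΩ.
V_A by voltage divider: V_A = 44.9 × 1.256/(2.83 + 1.256) = 13.81 V.
I(R3) = V_A / R3 = 13.81/3.15 = 4.383 mA.

I ≈ 4.38 mA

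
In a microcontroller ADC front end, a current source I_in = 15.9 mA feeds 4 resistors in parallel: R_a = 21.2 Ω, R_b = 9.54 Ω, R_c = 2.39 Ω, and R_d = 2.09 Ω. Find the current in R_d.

I ≈ 7.25 mA

ΣG = 1/21.2 + 1/9.54 + 1/2.39 + 1/2.09 = 1.049.
Current divider: I(R_d) = I_in · G_k/ΣG = 15.9 × (0.4785/1.049) = 15.9 × 0.4562 = 7.253 mA.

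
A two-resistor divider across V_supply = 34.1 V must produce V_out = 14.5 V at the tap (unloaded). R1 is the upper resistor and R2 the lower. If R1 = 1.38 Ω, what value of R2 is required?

R2 ≈ 1.02 Ω

V_out/V_supply = R2/(R1+R2) = 0.4252.
So R2 = R1 · V_out/(V_supply − V_out) = 1.38 × 14.5/(34.1 − 14.5) = 1.38 × 0.7398 = 1.021 Ω.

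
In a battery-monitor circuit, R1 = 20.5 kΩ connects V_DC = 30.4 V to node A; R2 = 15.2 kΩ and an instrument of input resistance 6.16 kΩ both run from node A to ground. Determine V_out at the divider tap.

First combine the lower leg with the load: R2 ‖ R_L = 4.384 kΩ.
Now apply the divider: V_out = 30.4 × 0.1762 = 5.355 V.

V_out ≈ 5.36 V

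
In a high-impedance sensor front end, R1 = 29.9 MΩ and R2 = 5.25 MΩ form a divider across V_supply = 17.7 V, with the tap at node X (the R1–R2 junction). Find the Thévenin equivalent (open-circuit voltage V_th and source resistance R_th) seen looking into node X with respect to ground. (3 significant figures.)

With X open, the divider is unloaded: V_th = 17.7 × 5.25/35.15 = 2.644 V.
With V_supply suppressed (replaced by a short), R_th = R1 ‖ R2 = (29.90 × 5.25)/(29.90 + 5.25) = 4.466 MΩ.

V_th ≈ 2.64 V, R_th ≈ 4.47 MΩ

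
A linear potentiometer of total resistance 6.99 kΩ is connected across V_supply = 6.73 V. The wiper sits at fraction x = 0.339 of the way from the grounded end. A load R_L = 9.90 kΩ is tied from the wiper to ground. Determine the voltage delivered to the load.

V_out ≈ 1.97 V

The pot divides into 4.620 kΩ above the wiper and 2.370 kΩ below.
Lower segment in parallel with the load: 2.370 ‖ 9.90 = 1.912 kΩ.
Loaded-divider output: V_out = 6.73 × 0.2927 = 1.970 V.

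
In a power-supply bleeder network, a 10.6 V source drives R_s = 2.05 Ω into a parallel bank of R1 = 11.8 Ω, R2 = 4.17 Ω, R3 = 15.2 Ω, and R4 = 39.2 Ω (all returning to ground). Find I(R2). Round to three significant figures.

I ≈ 1.37 A

Equivalent of the parallel group: R_p = 2.405 Ω.
V_A by voltage divider: V_A = 10.6 × 2.405/(2.05 + 2.405) = 5.722 V.
I(R2) = V_A / R2 = 5.722/4.17 = 1.372 A.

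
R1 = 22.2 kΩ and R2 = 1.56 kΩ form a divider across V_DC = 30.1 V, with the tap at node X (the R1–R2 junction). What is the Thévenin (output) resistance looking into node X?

R_th ≈ 1.46 kΩ

Zeroing V_DC shorts the top of R1 to ground, so R_th = R1 ‖ R2 = 1.458 kΩ.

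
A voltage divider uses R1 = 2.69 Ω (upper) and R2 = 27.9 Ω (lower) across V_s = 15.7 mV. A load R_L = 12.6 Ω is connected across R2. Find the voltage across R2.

V_out ≈ 12.0 mV

R2 ‖ R_L = (27.9 × 12.6)/(27.9 + 12.6) = 8.680 Ω.
Now apply the divider: V_out = 15.7 × 0.7634 = 11.99 mV.
(Unloaded it would be 14.3 mV; the load pulls it down.)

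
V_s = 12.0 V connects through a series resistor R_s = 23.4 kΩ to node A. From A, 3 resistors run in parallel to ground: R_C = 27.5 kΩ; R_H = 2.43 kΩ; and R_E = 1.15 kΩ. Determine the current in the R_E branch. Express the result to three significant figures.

Parallel bank: R_p = 1/(1/27.5 + 1/2.43 + 1/1.15) = 0.7590 kΩ.
V_A = 12.0 × 0.7590/24.16 = 0.3770 V.
I(R_E) = V_A / R_E = 0.3770/1.15 = 0.3278 mA.
(Equivalently: I_total = 0.4967 mA, then current-divider fraction G_k/ΣG = 0.6600.)

I ≈ 0.328 mA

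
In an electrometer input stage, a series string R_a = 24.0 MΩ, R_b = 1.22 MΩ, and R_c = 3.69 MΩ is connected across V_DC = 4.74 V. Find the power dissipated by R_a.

P ≈ 0.645 µW

ΣR = 28.91 MΩ → I = 4.74/28.91 = 0.1640 µA.
V(R_a) = I·R = 3.935 V; P = V·I = 3.935 × 0.1640 = 0.6452 µW.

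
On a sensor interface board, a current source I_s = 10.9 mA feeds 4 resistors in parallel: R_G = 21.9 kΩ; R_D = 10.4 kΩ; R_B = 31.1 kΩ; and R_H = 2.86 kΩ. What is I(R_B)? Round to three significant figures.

I ≈ 0.669 mA

Total conductance ΣG = 1/21.9 + 1/10.4 + 1/31.1 + 1/2.86 = 0.5236 (units of 1/kΩ).
R_B takes the fraction G_k/ΣG = 0.03215/0.5236 = 0.06141, so I = 10.9 × 0.06141 = 0.6693 mA.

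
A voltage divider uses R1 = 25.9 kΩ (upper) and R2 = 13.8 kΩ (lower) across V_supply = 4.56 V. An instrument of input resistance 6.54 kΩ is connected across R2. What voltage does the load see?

V_out ≈ 0.667 V

R2 ‖ R_L = (13.8 × 6.54)/(13.8 + 6.54) = 4.437 kΩ.
Voltage divider with the loaded lower leg: V_out = 4.56 × 4.437/(25.9 + 4.437) = 4.56 × 0.1463 = 0.6670 V.
(Unloaded it would be 1.59 V; the load pulls it down.)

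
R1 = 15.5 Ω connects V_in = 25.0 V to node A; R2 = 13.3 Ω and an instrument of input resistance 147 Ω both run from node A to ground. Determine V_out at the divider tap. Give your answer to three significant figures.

V_out ≈ 11.0 V

First combine the lower leg with the load: R2 ‖ R_L = 12.20 Ω.
Now apply the divider: V_out = 25.0 × 0.4404 = 11.01 V.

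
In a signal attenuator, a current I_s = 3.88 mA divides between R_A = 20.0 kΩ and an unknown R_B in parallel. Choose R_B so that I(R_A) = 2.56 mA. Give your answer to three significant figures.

R_B ≈ 38.8 kΩ

The fraction through R_A equals R_B/(R_A+R_B).
2.56/3.88 = R_B/(R_A + R_B) → R_B = R_A · (0.6598)/(1 − 0.6598) = 20.0 × 1.939 = 38.79 kΩ.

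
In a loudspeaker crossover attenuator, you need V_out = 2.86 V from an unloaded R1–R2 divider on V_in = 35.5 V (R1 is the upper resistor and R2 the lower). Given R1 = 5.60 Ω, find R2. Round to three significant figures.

The divider ratio is R2/(R1+R2) = 2.86/35.5 = 0.08056.
Rearranging, R2 = R1·k/(1−k) = 5.60 × 0.08762 = 0.4907 Ω.

R2 ≈ 0.491 Ω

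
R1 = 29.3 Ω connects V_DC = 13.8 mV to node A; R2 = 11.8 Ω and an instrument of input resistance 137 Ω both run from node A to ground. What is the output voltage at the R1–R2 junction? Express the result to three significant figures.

First combine the lower leg with the load: R2 ‖ R_L = 10.86 Ω.
Voltage divider with the loaded lower leg: V_out = 13.8 × 10.86/(29.3 + 10.86) = 13.8 × 0.2705 = 3.733 mV.

V_out ≈ 3.73 mV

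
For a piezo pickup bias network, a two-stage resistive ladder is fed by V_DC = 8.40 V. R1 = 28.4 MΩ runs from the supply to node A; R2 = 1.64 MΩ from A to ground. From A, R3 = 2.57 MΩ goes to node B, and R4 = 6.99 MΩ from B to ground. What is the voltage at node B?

V_B ≈ 0.289 V

Looking into the second stage from A: R3 + R4 = 9.560 MΩ appears in parallel with R2.
Effective lower resistance at A: R2 ‖ 9.560 = 1.400 MΩ.
First divider: V_A = V_DC · 1.400/(28.4 + 1.400) = 0.3946 V.
V_B = V_A × 0.7312 = 0.2885 V.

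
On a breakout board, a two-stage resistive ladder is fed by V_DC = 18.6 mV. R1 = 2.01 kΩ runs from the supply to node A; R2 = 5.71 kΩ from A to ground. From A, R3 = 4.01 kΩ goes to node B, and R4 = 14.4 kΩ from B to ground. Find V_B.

Looking into the second stage from A: R3 + R4 = 18.41 kΩ appears in parallel with R2.
R2 ‖ (R3+R4) = 4.358 kΩ.
First divider: V_A = V_DC · 4.358/(2.01 + 4.358) = 12.73 mV.
Then the unloaded second divider: V_B = V_A × R4/(R3+R4) = 12.73 × 0.7822 = 9.957 mV.

V_B ≈ 9.96 mV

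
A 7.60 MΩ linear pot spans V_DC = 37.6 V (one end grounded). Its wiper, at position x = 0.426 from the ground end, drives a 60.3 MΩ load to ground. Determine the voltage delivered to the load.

The pot divides into 4.362 MΩ above the wiper and 3.238 MΩ below.
R_L loads the lower segment: effective lower R = 3.073 MΩ.
Loaded-divider output: V_out = 37.6 × 0.4133 = 15.54 V.
(Unloaded: V_out = x·V_DC = 16.0 V.)

V_out ≈ 15.5 V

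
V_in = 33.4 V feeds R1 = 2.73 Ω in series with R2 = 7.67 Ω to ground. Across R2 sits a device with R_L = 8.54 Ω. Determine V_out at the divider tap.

V_out ≈ 19.9 V

The load sits in parallel with R2, giving an effective lower resistance R2' = R2·R_L/(R2+R_L) = 4.041 Ω.
Then V_out = V_in · R2'/(R1 + R2') = 33.4 × 4.041/6.771 = 19.93 V.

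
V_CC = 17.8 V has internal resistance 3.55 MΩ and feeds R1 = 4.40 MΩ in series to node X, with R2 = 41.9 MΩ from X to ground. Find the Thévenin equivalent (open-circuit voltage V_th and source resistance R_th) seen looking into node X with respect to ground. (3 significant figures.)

R1' = 3.55 + 4.40 = 7.950 MΩ (source resistance + R1).
Open-circuit (no load on X): V_th = V_CC · R2/(R1' + R2) = 17.8 × 41.9/(7.950 + 41.9) = 14.96 V.
With V_CC suppressed (replaced by a short), R_th = R1' ‖ R2 = (7.950 × 41.9)/(7.950 + 41.9) = 6.682 MΩ.

V_th ≈ 15.0 V, R_th ≈ 6.68 MΩ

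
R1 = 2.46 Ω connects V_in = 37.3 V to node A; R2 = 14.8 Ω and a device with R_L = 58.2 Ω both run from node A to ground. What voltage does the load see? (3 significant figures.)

V_out ≈ 30.9 V

First combine the lower leg with the load: R2 ‖ R_L = 11.80 Ω.
Then V_out = V_in · R2'/(R1 + R2') = 37.3 × 11.80/14.26 = 30.87 V.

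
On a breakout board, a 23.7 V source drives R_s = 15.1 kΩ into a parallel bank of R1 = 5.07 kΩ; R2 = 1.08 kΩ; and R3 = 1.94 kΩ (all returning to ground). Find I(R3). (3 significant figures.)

Equivalent of the parallel group: R_p = 0.6103 kΩ.
Node voltage V_A = V_CC · R_p/(R_s + R_p) = 23.7 × 0.03885 = 0.9206 V.
Branch current I = V_A/R3 = 0.9206/1.94 = 0.4746 mA.

I ≈ 0.475 mA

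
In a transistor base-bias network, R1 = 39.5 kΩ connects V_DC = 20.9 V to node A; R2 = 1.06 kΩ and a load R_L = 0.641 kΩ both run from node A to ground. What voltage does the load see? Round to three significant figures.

The load sits in parallel with R2, giving an effective lower resistance R2' = R2·R_L/(R2+R_L) = 0.3994 kΩ.
Now apply the divider: V_out = 20.9 × 0.01001 = 0.2092 V.
(Unloaded it would be 0.546 V; the load pulls it down.)

V_out ≈ 0.209 V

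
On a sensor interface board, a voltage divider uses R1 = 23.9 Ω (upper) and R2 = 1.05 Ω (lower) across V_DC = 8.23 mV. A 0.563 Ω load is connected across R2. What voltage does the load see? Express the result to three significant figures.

V_out ≈ 0.124 mV

The load sits in parallel with R2, giving an effective lower resistance R2' = R2·R_L/(R2+R_L) = 0.3665 Ω.
Then V_out = V_DC · R2'/(R1 + R2') = 8.23 × 0.3665/24.27 = 0.1243 mV.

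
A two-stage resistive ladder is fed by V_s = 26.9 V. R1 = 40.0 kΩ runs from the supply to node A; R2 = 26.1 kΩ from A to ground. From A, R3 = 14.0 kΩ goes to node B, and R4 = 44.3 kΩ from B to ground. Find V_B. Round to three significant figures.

V_B ≈ 6.35 V

Looking into the second stage from A: R3 + R4 = 58.30 kΩ appears in parallel with R2.
Effective lower resistance at A: R2 ‖ 58.30 = 18.03 kΩ.
First divider: V_A = V_s · 18.03/(40.0 + 18.03) = 8.357 V.
Then the unloaded second divider: V_B = V_A × R4/(R3+R4) = 8.357 × 0.7599 = 6.351 V.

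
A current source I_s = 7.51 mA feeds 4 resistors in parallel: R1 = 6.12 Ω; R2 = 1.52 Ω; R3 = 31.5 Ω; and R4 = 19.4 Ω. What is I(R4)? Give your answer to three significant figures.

Conductances: ΣG = 1/6.12 + 1/1.52 + 1/31.5 + 1/19.4 = 0.9046 (1/Ω).
R4 takes the fraction G_k/ΣG = 0.05155/0.9046 = 0.05698, so I = 7.51 × 0.05698 = 0.4279 mA.

I ≈ 0.428 mA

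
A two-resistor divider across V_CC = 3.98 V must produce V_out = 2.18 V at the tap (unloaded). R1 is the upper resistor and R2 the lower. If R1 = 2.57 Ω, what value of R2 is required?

V_out/V_CC = R2/(R1+R2) = 0.5477.
R2 = R1 · 0.5477/(1 − 0.5477) = 3.113 Ω.

R2 ≈ 3.11 Ω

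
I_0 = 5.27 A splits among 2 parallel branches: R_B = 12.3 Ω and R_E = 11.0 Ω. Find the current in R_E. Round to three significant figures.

With just two branches, the current splits inversely with resistance.
So I = 5.27 × 12.3/23.30 = 2.782 A.

I ≈ 2.78 A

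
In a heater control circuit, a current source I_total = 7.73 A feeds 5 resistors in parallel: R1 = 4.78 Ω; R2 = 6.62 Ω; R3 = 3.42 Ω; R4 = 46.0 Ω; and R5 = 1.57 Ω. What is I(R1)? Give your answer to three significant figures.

Total conductance ΣG = 1/4.78 + 1/6.62 + 1/3.42 + 1/46.0 + 1/1.57 = 1.311 (units of 1/Ω).
R1 takes the fraction G_k/ΣG = 0.2092/1.311 = 0.1595, so I = 7.73 × 0.1595 = 1.233 A.

I ≈ 1.23 A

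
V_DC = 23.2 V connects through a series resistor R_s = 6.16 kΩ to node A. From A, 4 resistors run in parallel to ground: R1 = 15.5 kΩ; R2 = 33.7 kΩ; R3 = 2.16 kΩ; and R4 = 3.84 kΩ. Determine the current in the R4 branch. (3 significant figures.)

Combine the parallel branches: R_p = (1/15.5 + 1/33.7 + 1/2.16 + 1/3.84)⁻¹ = 1.223 kΩ.
V_A = 23.2 × 1.223/7.383 = 3.843 V.
I(R4) = V_A / R4 = 3.843/3.84 = 1.001 mA.
(Equivalently: I_total = 3.142 mA, then current-divider fraction G_k/ΣG = 0.3185.)

I ≈ 1.00 mA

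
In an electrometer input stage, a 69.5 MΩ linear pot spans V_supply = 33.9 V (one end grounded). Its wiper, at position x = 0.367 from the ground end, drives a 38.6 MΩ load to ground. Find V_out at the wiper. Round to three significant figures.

Lower segment x·R_p = 25.51 MΩ; upper segment (1−x)·R_p = 43.99 MΩ.
(x·R_p) ‖ R_L = 15.36 MΩ.
V_out = 33.9 × 15.36/(43.99 + 15.36) = 8.772 V.

V_out ≈ 8.77 V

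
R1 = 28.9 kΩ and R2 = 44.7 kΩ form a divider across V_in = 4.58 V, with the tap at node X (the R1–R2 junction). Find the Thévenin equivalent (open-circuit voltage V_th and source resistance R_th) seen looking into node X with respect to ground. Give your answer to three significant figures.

V_th ≈ 2.78 V, R_th ≈ 17.6 kΩ

With X open, the divider is unloaded: V_th = 4.58 × 44.7/73.60 = 2.782 V.
With V_in suppressed (replaced by a short), R_th = R1 ‖ R2 = (28.90 × 44.7)/(28.90 + 44.7) = 17.55 kΩ.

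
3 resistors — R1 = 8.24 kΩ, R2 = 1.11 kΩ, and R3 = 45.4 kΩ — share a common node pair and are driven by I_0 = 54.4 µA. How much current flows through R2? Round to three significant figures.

I ≈ 46.9 µA

ΣG = 1/8.24 + 1/1.11 + 1/45.4 = 1.044.
R2 takes the fraction G_k/ΣG = 0.9009/1.044 = 0.8627, so I = 54.4 × 0.8627 = 46.93 µA.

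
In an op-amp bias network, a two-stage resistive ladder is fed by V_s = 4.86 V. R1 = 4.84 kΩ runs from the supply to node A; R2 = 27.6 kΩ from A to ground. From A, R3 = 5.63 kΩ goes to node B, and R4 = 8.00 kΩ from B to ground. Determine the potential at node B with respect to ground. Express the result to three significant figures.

V_B ≈ 1.86 V

Looking into the second stage from A: R3 + R4 = 13.63 kΩ appears in parallel with R2.
R2 ‖ (R3+R4) = 9.124 kΩ.
So V_A = 4.86 × 0.6534 = 3.176 V.
Stage 2 is unloaded, so V_B = V_A · R4/(R3+R4) = 3.176 × 8.00/13.63 = 1.864 V.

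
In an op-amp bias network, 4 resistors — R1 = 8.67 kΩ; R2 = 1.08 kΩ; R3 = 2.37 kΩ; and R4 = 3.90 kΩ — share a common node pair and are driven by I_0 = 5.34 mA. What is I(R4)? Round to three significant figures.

I ≈ 0.796 mA

ΣG = 1/8.67 + 1/1.08 + 1/2.37 + 1/3.90 = 1.720.
R4 takes the fraction G_k/ΣG = 0.2564/1.720 = 0.1491, so I = 5.34 × 0.1491 = 0.7962 mA.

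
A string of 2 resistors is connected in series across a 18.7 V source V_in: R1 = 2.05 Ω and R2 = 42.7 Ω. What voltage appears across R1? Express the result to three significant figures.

V ≈ 0.857 V

Series total: ΣR = 2.05 + 42.7 = 44.75 Ω.
Voltage divider: V = V_in · (2.050 / 44.75) = 18.7 × 0.04581 = 0.8566 V.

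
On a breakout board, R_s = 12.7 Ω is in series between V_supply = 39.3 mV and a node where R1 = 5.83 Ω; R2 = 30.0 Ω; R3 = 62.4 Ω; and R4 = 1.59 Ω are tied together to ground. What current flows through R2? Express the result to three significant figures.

Combine the parallel branches: R_p = (1/5.83 + 1/30.0 + 1/62.4 + 1/1.59)⁻¹ = 1.177 Ω.
V_A by voltage divider: V_A = 39.3 × 1.177/(12.7 + 1.177) = 3.333 mV.
I(R2) = V_A / R2 = 3.333/30.0 = 0.1111 mA.

I ≈ 0.111 mA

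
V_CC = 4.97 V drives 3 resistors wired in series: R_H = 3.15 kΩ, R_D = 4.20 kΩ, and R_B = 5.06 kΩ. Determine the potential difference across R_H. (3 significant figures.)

ΣR = 3.15 + 4.20 + 5.06 = 12.41 kΩ.
V = V_CC · R/ΣR = 4.97 × 0.2538 = 1.262 V.

V ≈ 1.26 V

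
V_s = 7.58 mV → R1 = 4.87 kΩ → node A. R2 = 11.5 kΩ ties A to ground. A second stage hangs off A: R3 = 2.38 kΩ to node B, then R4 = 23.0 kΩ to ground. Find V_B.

Node A sees R2 in parallel with the series input of stage 2, R3 + R4 = 25.38 kΩ.
Effective lower resistance at A: R2 ‖ 25.38 = 7.914 kΩ.
V_A = 7.58 × 7.914/(4.87 + 7.914) = 4.692 mV.
Then the unloaded second divider: V_B = V_A × R4/(R3+R4) = 4.692 × 0.9062 = 4.252 mV.

V_B ≈ 4.25 mV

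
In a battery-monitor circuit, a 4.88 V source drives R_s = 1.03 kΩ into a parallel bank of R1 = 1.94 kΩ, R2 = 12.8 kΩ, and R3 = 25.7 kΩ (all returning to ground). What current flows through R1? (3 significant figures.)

Equivalent of the parallel group: R_p = 1.581 kΩ.
V_A by voltage divider: V_A = 4.88 × 1.581/(1.03 + 1.581) = 2.955 V.
Branch current I = V_A/R1 = 2.955/1.94 = 1.523 mA.
(Equivalently: I_total = 1.869 mA, then current-divider fraction G_k/ΣG = 0.8150.)

I ≈ 1.52 mA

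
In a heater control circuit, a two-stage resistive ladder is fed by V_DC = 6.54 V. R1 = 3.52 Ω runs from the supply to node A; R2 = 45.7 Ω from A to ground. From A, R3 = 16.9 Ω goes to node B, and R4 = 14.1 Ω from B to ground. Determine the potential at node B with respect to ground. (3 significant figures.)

Node A sees R2 in parallel with the series input of stage 2, R3 + R4 = 31.00 Ω.
Effective lower resistance at A: R2 ‖ 31.00 = 18.47 Ω.
First divider: V_A = V_DC · 18.47/(3.52 + 18.47) = 5.493 V.
Stage 2 is unloaded, so V_B = V_A · R4/(R3+R4) = 5.493 × 14.1/31.00 = 2.498 V.

V_B ≈ 2.50 V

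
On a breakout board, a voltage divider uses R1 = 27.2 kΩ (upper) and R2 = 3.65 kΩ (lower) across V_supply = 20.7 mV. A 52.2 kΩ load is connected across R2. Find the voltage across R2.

V_out ≈ 2.31 mV

R2 ‖ R_L = (3.65 × 52.2)/(3.65 + 52.2) = 3.411 kΩ.
Voltage divider with the loaded lower leg: V_out = 20.7 × 3.411/(27.2 + 3.411) = 20.7 × 0.1114 = 2.307 mV.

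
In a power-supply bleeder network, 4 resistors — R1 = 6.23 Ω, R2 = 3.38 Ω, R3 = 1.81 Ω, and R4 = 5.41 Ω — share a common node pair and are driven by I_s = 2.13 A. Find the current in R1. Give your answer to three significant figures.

I ≈ 0.286 A

Conductances: ΣG = 1/6.23 + 1/3.38 + 1/1.81 + 1/5.41 = 1.194 (1/Ω).
R1 takes the fraction G_k/ΣG = 0.1605/1.194 = 0.1345, so I = 2.13 × 0.1345 = 0.2864 A.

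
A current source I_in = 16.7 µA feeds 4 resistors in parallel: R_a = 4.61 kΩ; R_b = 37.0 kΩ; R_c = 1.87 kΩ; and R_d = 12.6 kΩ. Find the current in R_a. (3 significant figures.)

Conductances: ΣG = 1/4.61 + 1/37.0 + 1/1.87 + 1/12.6 = 0.8581 (1/kΩ).
By the current-divider rule, I = I_in · G_k/ΣG = 16.7 × 0.2528 = 4.222 µA.

I ≈ 4.22 µA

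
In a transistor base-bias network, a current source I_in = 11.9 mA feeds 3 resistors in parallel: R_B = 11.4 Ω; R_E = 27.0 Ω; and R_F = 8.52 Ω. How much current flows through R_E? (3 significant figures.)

ΣG = 1/11.4 + 1/27.0 + 1/8.52 = 0.2421.
R_E takes the fraction G_k/ΣG = 0.03704/0.2421 = 0.1530, so I = 11.9 × 0.1530 = 1.820 mA.

I ≈ 1.82 mA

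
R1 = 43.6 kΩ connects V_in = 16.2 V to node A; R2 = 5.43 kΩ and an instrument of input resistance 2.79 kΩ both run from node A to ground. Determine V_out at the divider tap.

V_out ≈ 0.657 V

First combine the lower leg with the load: R2 ‖ R_L = 1.843 kΩ.
Voltage divider with the loaded lower leg: V_out = 16.2 × 1.843/(43.6 + 1.843) = 16.2 × 0.04056 = 0.6570 V.
(Unloaded it would be 1.79 V; the load pulls it down.)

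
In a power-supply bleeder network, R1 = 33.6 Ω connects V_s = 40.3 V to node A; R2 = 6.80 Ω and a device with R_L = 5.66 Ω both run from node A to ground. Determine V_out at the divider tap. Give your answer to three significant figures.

The load sits in parallel with R2, giving an effective lower resistance R2' = R2·R_L/(R2+R_L) = 3.089 Ω.
Now apply the divider: V_out = 40.3 × 0.08419 = 3.393 V.

V_out ≈ 3.39 V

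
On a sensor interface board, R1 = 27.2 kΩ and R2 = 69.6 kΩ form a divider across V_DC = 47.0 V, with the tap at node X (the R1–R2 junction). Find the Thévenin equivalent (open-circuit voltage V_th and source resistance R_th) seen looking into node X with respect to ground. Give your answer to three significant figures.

With X open, the divider is unloaded: V_th = 47.0 × 69.6/96.80 = 33.79 V.
Looking into X with the source shorted: R_th = R1·R2/(R1+R2) = 27.20 × 69.6/96.80 = 19.56 kΩ.

V_th ≈ 33.8 V, R_th ≈ 19.6 kΩ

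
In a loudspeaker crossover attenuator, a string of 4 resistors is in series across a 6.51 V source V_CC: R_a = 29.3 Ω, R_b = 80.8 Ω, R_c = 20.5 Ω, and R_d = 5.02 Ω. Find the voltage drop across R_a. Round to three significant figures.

Series total: ΣR = 29.3 + 80.8 + 20.5 + 5.02 = 135.6 Ω.
V = V_CC · R/ΣR = 6.51 × 0.2160 = 1.406 V.

V ≈ 1.41 V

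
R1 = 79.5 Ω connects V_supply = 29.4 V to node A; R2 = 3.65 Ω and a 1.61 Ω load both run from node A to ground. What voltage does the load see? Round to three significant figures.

R2 ‖ R_L = (3.65 × 1.61)/(3.65 + 1.61) = 1.117 Ω.
Now apply the divider: V_out = 29.4 × 0.01386 = 0.4074 V.

V_out ≈ 0.407 V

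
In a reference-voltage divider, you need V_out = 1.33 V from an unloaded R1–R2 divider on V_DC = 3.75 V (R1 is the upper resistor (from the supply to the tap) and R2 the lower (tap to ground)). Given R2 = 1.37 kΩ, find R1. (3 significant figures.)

Required fraction k = V_out/V_DC = 0.3547.
Rearranging, R1 = R2·(1−k)/k = 1.37 × 1.820 = 2.493 kΩ.

R1 ≈ 2.49 kΩ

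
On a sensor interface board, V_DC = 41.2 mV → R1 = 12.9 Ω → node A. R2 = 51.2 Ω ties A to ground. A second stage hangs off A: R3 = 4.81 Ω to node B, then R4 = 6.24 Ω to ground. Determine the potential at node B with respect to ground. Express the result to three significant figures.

The second stage (R3 + R4 = 11.05 Ω) loads node A in parallel with R2.
R2 ‖ (R3+R4) = 9.089 Ω.
V_A = 41.2 × 9.089/(12.9 + 9.089) = 17.03 mV.
V_B = V_A × 0.5647 = 9.616 mV.

V_B ≈ 9.62 mV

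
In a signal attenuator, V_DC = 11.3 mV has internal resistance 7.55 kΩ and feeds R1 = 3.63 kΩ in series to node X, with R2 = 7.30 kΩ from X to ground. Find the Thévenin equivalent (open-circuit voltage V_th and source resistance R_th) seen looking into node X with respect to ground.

R1' = 7.55 + 3.63 = 11.18 kΩ (source resistance + R1).
V_th is the unloaded tap voltage: V_DC · R2/(R1'+R2) = 11.3 × 0.3950 = 4.464 mV.
Zeroing V_DC shorts the top of R1' to ground, so R_th = R1' ‖ R2 = 4.416 kΩ.

V_th ≈ 4.46 mV, R_th ≈ 4.42 kΩ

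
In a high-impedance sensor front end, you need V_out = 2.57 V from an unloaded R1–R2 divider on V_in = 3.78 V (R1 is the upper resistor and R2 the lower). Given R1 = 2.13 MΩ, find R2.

R2 ≈ 4.52 MΩ

The divider ratio is R2/(R1+R2) = 2.57/3.78 = 0.6799.
R2 = R1 · 0.6799/(1 − 0.6799) = 4.524 MΩ.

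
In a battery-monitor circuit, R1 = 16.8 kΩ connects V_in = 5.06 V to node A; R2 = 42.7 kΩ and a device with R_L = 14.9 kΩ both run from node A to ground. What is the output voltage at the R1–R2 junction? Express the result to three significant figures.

V_out ≈ 2.01 V

The load sits in parallel with R2, giving an effective lower resistance R2' = R2·R_L/(R2+R_L) = 11.05 kΩ.
Now apply the divider: V_out = 5.06 × 0.3967 = 2.007 V.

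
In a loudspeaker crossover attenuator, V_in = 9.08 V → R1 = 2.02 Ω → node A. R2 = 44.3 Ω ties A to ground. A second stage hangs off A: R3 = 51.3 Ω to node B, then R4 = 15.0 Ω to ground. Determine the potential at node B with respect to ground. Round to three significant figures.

V_B ≈ 1.91 V

Node A sees R2 in parallel with the series input of stage 2, R3 + R4 = 66.30 Ω.
R2 ‖ (R3+R4) = 26.56 Ω.
V_A = 9.08 × 26.56/(2.02 + 26.56) = 8.438 V.
Then the unloaded second divider: V_B = V_A × R4/(R3+R4) = 8.438 × 0.2262 = 1.909 V.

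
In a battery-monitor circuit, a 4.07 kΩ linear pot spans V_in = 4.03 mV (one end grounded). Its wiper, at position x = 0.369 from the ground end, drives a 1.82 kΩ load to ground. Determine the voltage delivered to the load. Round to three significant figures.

Split the track: R_lower = x·R_p = 1.502 kΩ, R_upper = (1−x)·R_p = 2.568 kΩ.
Lower segment in parallel with the load: 1.502 ‖ 1.82 = 0.8228 kΩ.
Then V_out = V_in · 0.8228/(2.568 + 0.8228) = 0.9779 mV.
(Unloaded: V_out = x·V_in = 1.49 mV.)

V_out ≈ 0.978 mV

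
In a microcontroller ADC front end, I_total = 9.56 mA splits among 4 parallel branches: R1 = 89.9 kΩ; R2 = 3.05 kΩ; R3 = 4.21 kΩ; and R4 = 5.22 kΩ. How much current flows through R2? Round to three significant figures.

I ≈ 4.08 mA

ΣG = 1/89.9 + 1/3.05 + 1/4.21 + 1/5.22 = 0.7681.
Current divider: I(R2) = I_total · G_k/ΣG = 9.56 × (0.3279/0.7681) = 9.56 × 0.4269 = 4.081 mA.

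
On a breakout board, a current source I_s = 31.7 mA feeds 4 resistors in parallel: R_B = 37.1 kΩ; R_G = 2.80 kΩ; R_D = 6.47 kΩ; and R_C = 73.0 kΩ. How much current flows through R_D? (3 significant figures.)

I ≈ 8.87 mA

Total conductance ΣG = 1/37.1 + 1/2.80 + 1/6.47 + 1/73.0 = 0.5524 (units of 1/kΩ).
Current divider: I(R_D) = I_s · G_k/ΣG = 31.7 × (0.1546/0.5524) = 31.7 × 0.2798 = 8.870 mA.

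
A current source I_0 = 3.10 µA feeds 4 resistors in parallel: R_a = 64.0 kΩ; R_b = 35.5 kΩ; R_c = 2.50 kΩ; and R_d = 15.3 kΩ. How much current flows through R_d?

ΣG = 1/64.0 + 1/35.5 + 1/2.50 + 1/15.3 = 0.5092.
Current divider: I(R_d) = I_0 · G_k/ΣG = 3.10 × (0.06536/0.5092) = 3.10 × 0.1284 = 0.3979 µA.

I ≈ 0.398 µA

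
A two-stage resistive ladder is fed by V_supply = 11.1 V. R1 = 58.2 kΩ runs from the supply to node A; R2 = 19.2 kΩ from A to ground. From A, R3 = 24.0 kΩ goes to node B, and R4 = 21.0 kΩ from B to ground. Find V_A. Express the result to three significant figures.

The second stage (R3 + R4 = 45.00 kΩ) loads node A in parallel with R2.
R2 ‖ (R3+R4) = 13.46 kΩ.
V_A = 11.1 × 13.46/(58.2 + 13.46) = 2.085 V.

V_A ≈ 2.08 V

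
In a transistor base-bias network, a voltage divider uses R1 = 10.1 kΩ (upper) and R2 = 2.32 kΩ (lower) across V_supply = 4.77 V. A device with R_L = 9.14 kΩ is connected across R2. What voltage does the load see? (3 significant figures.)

First combine the lower leg with the load: R2 ‖ R_L = 1.850 kΩ.
Voltage divider with the loaded lower leg: V_out = 4.77 × 1.850/(10.1 + 1.850) = 4.77 × 0.1548 = 0.7386 V.

V_out ≈ 0.739 V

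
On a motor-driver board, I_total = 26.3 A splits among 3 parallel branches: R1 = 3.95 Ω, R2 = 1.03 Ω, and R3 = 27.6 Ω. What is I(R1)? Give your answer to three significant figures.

ΣG = 1/3.95 + 1/1.03 + 1/27.6 = 1.260.
By the current-divider rule, I = I_total · G_k/ΣG = 26.3 × 0.2009 = 5.283 A.

I ≈ 5.28 A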